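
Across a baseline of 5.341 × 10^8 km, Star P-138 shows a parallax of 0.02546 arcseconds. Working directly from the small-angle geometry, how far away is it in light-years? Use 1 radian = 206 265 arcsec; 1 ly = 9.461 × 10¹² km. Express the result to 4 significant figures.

θ = 0.02546″ = 0.02546/206265 = 1.2343 × 10^-7 rad.
d = B/θ = (5.341 × 10^8) / (1.2343 × 10^-7) = 4.3271 × 10^15 km = (4.3271 × 10^15) / (9.461 × 10^12) ly = 457.36 ly.

457.4 ly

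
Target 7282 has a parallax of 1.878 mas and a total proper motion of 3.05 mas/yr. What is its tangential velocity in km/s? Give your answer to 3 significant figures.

7.70 km/s

d = 1/p = 1/0.001878″ = 532.48 pc.
μ = 3.05 mas/yr = 0.00305 ″/yr.
v_t = 4.74 × μ × d = 4.74 × 0.00305 × 532.48 = 7.6981 km/s.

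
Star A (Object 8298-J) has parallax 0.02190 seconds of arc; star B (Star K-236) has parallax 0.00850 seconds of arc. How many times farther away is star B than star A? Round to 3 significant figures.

2.58

Since d = 1/p, d_B/d_A = p_A/p_B.
= 0.02190 / 0.00850 = 2.5765.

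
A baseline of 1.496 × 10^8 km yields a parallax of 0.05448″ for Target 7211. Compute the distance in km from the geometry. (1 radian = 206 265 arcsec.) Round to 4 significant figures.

5.664 × 10^14 km

θ = 0.05448″ = 0.05448/206265 = 2.6413 × 10^-7 rad.
d = B/θ = (1.496 × 10^8) / (2.6413 × 10^-7) = 5.6639 × 10^14 km.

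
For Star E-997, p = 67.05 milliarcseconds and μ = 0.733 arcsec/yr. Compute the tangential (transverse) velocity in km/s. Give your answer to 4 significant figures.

d = 1/p = 1/0.06705″ = 14.914 pc.
v_t = 4.74 × μ × d = 4.74 × 0.733 × 14.914 = 51.817 km/s.

51.82 km/s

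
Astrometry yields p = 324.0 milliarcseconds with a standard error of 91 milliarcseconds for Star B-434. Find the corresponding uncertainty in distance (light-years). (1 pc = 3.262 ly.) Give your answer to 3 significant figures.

2.83 ly

d = 1/p, so σ_d = σ_p / p².
σ_d = 0.0910 / (0.3240)² = 0.0910 / 0.10498 = 0.86683 pc = 0.86683 × 3.262 ly = 2.8276 ly.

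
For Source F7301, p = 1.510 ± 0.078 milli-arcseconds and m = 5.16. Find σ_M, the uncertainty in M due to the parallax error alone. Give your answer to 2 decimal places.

σ_M = 0.11 mag

M = m − 5 log₁₀ d + 5 = m + 5 log₁₀ p + 5, so ∂M/∂p = 5/(p ln 10).
σ_M = (5/ln 10) · (σ_p/p) = 2.1715 × 0.078/1.510 = 2.1715 × 0.051656 = 0.11217.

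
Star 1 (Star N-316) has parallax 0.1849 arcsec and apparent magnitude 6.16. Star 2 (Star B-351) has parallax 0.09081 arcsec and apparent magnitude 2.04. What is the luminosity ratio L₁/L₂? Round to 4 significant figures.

L₁/L₂ = 0.005425

d₁ = 1/p₁ = 1/0.1849″ = 5.4083 pc; d₂ = 1/p₂ = 1/0.09081″ = 11.012 pc.
M₁ = m₁ − 5 log₁₀ d₁ + 5 = 6.16 − 3.6653 + 5 = 7.4947.
M₂ = 2.04 − 5.2093 + 5 = 1.8307.
L₁/L₂ = 10^(0.4(M₂ − M₁)) = 10^(0.4 × (-5.6640)) = 10^(-2.26560) = 0.005425.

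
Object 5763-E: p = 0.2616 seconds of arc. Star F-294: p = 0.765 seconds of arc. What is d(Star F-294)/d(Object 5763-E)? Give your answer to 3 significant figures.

0.342

Since d = 1/p, d_B/d_A = p_A/p_B.
= 0.2616 / 0.765 = 0.34196.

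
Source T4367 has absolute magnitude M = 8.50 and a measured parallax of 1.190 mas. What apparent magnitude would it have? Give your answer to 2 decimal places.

m = 18.12

d = 1/p = 1/0.001190″ = 840.34 pc.
m − M = 5 log₁₀ d − 5 = 5 log₁₀(840.34) − 5 = 14.6223 − 5 = 9.6223.
m = M + (m − M) = 8.50 + 9.6223 = 18.12.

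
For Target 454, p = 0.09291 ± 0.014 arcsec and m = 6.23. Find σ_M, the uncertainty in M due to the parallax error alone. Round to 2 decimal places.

σ_M = 0.33 mag

M = m − 5 log₁₀ d + 5 = m + 5 log₁₀ p + 5, so ∂M/∂p = 5/(p ln 10).
σ_M = (5/ln 10) · (σ_p/p) = 2.1715 × 0.014/0.09291 = 2.1715 × 0.15068 = 0.3272.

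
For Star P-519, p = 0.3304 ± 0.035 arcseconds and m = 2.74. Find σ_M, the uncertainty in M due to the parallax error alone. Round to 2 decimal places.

M = m − 5 log₁₀ d + 5 = m + 5 log₁₀ p + 5, so ∂M/∂p = 5/(p ln 10).
σ_M = (5/ln 10) · (σ_p/p) = 2.1715 × 0.035/0.3304 = 2.1715 × 0.10593 = 0.23003.

σ_M = 0.23 mag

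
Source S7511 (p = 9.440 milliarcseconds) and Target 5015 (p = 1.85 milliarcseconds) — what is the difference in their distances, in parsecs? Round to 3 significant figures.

435 pc

d_A = 1/0.009440″ = 105.93 pc; d_B = 1/0.001850″ = 540.54 pc.
|d_B − d_A| = |540.54 − 105.93| = 434.61 pc.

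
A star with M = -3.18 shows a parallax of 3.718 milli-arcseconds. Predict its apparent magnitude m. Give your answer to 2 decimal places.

d = 1/p = 1/0.003718″ = 268.96 pc.
m − M = 5 log₁₀ d − 5 = 5 log₁₀(268.96) − 5 = 12.1484 − 5 = 7.1484.
m = M + (m − M) = -3.18 + 7.1484 = 3.97.

m = 3.97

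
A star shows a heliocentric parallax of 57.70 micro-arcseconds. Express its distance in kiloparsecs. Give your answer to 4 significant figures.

17.33 kpc

p = 57.70 micro-arcseconds = 0.00005770 arcsec.
d = 1/p = 1/0.00005770 = 17331 pc.
= 17.331 kpc.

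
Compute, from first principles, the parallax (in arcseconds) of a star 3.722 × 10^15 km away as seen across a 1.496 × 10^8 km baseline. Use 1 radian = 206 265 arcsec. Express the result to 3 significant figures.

θ ≈ B/d = (1.496 × 10^8) / (3.722 × 10^15) = 4.0193 × 10^-8 rad.
In arcseconds: 4.0193 × 10^-8 × 206265 = 0.0082904″.

0.00829 arcsec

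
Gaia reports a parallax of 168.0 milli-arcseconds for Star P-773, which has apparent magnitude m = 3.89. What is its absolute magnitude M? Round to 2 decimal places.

d = 1/p = 1/0.1680″ = 5.9524 pc.
m − M = 5 log₁₀(5.9524) − 5 = 3.8735 − 5 = -1.1265.
M = m − (m − M) = 3.89 − (-1.1265) = 5.02.

M = 5.02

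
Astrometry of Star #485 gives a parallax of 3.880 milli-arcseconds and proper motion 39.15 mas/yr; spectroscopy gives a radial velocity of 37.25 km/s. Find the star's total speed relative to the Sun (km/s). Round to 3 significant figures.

60.6 km/s

d = 1/p = 1/0.003880″ = 257.73 pc.
μ = 39.15 mas/yr = 0.03915 ″/yr.
v_t = 4.740 μ d = 4.740 × 0.03915 × 257.73 = 47.827 km/s.
v = √(v_r² + v_t²) = √(37.25² + 47.827²) = √3674.98 = 60.622 km/s.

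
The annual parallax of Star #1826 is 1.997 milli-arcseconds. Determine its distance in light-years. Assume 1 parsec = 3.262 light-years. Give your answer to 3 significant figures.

1630 light years

p = 1.997 milli-arcseconds = 0.001997 arcsec.
d = 1/p = 1/0.001997 = 500.75 pc.
In light-years: 500.75 × 3.262 = 1633.4 ly.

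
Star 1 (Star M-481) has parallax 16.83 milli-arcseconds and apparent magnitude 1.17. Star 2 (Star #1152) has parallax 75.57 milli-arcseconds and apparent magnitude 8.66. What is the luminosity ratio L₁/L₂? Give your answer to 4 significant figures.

L₁/L₂ = 19980

d₁ = 1/p₁ = 1/0.01683″ = 59.418 pc; d₂ = 1/p₂ = 1/0.07557″ = 13.233 pc.
M₁ = m₁ − 5 log₁₀ d₁ + 5 = 1.17 − 8.8696 + 5 = -2.6996.
M₂ = 8.66 − 5.6083 + 5 = 8.0517.
L₁/L₂ = 10^(0.4(M₂ − M₁)) = 10^(0.4 × 10.7513) = 10^4.30052 = 19977.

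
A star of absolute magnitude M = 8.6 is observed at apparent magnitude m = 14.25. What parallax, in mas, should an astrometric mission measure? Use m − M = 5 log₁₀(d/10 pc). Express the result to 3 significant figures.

m − M = 14.25 − 8.6 = 5.65.
d = 10^((m−M)/5 + 1) = 10^2.130 = 134.9 pc.
p = 1/d = 1/134.9 = 0.0074129 arcsec = 7.4129 mas.

7.41 mas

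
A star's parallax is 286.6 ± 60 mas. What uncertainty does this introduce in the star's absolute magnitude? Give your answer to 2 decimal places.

σ_M = 0.45 mag

M = m − 5 log₁₀ d + 5 = m + 5 log₁₀ p + 5, so ∂M/∂p = 5/(p ln 10).
σ_M = (5/ln 10) · (σ_p/p) = 2.1715 × 60/286.6 = 2.1715 × 0.20935 = 0.4546.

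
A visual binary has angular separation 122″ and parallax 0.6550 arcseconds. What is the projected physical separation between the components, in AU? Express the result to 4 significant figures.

d = 1/p = 1/0.6550″ = 1.5267 pc.
At distance d (pc), an angle of θ arcsec spans θ·d AU: s = 122 × 1.5267 = 186.26 AU.

186.3 AU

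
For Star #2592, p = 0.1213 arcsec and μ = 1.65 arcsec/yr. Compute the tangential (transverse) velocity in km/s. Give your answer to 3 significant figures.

d = 1/p = 1/0.1213″ = 8.244 pc.
v_t = 4.74 × μ × d = 4.74 × 1.65 × 8.244 = 64.476 km/s.

64.5 km/s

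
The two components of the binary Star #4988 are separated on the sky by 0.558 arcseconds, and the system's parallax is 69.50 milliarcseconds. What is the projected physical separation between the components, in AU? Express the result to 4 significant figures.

d = 1/p = 1/0.06950″ = 14.388 pc.
At distance d (pc), an angle of θ arcsec spans θ·d AU: s = 0.558 × 14.388 = 8.0285 AU.

8.029 AU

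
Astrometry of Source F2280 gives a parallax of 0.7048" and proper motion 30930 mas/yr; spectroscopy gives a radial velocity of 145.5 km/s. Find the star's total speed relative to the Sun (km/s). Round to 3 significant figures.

d = 1/p = 1/0.7048″ = 1.4188 pc.
μ = 30930 mas/yr = 30.93 ″/yr.
v_t = 4.740 μ d = 4.740 × 30.93 × 1.4188 = 208.01 km/s.
v = √(v_r² + v_t²) = √(145.5² + 208.01²) = √64438.4 = 253.85 km/s.

254 km/s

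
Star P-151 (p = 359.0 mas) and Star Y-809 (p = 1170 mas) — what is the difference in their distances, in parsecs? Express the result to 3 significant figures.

1.93 pc

d_A = 1/0.3590″ = 2.7855 pc; d_B = 1/1.170″ = 0.8547 pc.
|d_B − d_A| = |0.8547 − 2.7855| = 1.9308 pc.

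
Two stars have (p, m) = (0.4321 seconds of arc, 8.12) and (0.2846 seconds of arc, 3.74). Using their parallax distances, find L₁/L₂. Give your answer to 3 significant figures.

d₁ = 1/p₁ = 1/0.4321″ = 2.3143 pc; d₂ = 1/p₂ = 1/0.2846″ = 3.5137 pc.
M₁ = m₁ − 5 log₁₀ d₁ + 5 = 8.12 − 1.8221 + 5 = 11.2979.
M₂ = 3.74 − 2.7288 + 5 = 6.0112.
L₁/L₂ = 10^(0.4(M₂ − M₁)) = 10^(0.4 × (-5.2867)) = 10^(-2.11468) = 0.0076793.

L₁/L₂ = 0.00768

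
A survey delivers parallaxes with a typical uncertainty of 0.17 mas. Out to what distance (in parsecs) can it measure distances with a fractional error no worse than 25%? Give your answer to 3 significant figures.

σ_d/d = σ_p/p, so the condition is σ_p/p ≤ 0.25, i.e. p ≥ σ_p/0.25.
p_min = 0.17/0.25 = 0.68 mas = 0.00068 arcsec.
d_max = 1/p_min = 1/0.00068 = 1470.6 pc.

1470 pc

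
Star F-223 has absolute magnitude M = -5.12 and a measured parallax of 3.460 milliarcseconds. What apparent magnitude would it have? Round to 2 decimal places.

m = 2.18

d = 1/p = 1/0.003460″ = 289.02 pc.
m − M = 5 log₁₀ d − 5 = 5 log₁₀(289.02) − 5 = 12.3046 − 5 = 7.3046.
m = M + (m − M) = -5.12 + 7.3046 = 2.18.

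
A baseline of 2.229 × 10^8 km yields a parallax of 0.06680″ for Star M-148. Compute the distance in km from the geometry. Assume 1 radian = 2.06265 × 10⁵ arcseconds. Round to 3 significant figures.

6.88 × 10^14 km

θ = 0.06680″ = 0.06680/206265 = 3.2386 × 10^-7 rad.
d = B/θ = (2.229 × 10^8) / (3.2386 × 10^-7) = 6.8826 × 10^14 km.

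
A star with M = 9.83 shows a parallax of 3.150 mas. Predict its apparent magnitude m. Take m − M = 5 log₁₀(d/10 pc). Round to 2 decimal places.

m = 17.34

d = 1/p = 1/0.003150″ = 317.46 pc.
m − M = 5 log₁₀ d − 5 = 5 log₁₀(317.46) − 5 = 12.5084 − 5 = 7.5084.
m = M + (m − M) = 9.83 + 7.5084 = 17.34.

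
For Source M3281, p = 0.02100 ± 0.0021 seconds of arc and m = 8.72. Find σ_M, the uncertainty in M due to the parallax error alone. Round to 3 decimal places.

σ_M = 0.217 mag

M = m − 5 log₁₀ d + 5 = m + 5 log₁₀ p + 5, so ∂M/∂p = 5/(p ln 10).
σ_M = (5/ln 10) · (σ_p/p) = 2.1715 × 0.0021/0.02100 = 2.1715 × 0.1 = 0.21715.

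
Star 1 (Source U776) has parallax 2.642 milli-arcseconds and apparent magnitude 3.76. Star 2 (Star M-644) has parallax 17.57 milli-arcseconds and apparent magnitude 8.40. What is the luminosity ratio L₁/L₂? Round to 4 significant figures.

d₁ = 1/p₁ = 1/0.002642″ = 378.5 pc; d₂ = 1/p₂ = 1/0.01757″ = 56.915 pc.
M₁ = m₁ − 5 log₁₀ d₁ + 5 = 3.76 − 12.8903 + 5 = -4.1303.
M₂ = 8.40 − 8.7761 + 5 = 4.6239.
L₁/L₂ = 10^(0.4(M₂ − M₁)) = 10^(0.4 × 8.7542) = 10^3.50168 = 3174.5.

L₁/L₂ = 3175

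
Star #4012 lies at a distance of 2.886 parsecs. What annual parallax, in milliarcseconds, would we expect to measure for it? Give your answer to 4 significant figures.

346.5 mas

p = 1/d = 1/2.886 = 0.3465 arcsec.
= 0.3465 × 1000 = 346.5 mas.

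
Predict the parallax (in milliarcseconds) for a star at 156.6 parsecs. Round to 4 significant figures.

p = 1/d = 1/156.6 = 0.0063857 arcsec.
= 0.0063857 × 1000 = 6.3857 mas.

6.386 mas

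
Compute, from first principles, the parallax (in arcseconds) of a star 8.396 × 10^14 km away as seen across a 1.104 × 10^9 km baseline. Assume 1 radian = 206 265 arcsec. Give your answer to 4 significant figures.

θ ≈ B/d = (1.104 × 10^9) / (8.396 × 10^14) = 1.3149 × 10^-6 rad.
In arcseconds: 1.3149 × 10^-6 × 206265 = 0.27122″.

0.2712 arcsec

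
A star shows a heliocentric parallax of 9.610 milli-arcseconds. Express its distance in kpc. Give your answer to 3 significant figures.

0.104 kpc

p = 9.610 milli-arcseconds = 0.009610 arcsec.
d = 1/p = 1/0.009610 = 104.06 pc.
= 0.10406 kpc.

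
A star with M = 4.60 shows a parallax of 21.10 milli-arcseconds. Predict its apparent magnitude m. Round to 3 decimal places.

m = 7.979

d = 1/p = 1/0.02110″ = 47.393 pc.
m − M = 5 log₁₀ d − 5 = 5 log₁₀(47.393) − 5 = 8.3786 − 5 = 3.3786.
m = M + (m − M) = 4.60 + 3.3786 = 7.979.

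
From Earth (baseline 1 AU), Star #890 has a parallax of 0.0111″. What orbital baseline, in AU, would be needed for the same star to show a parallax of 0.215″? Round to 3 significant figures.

19.4 AU

Parallax scales linearly with baseline: p ∝ B, so B = p_target / p_Earth × 1 AU.
B = 0.215 / 0.0111 = 19.369 AU.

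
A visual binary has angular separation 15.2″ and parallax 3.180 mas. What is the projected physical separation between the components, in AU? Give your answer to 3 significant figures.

d = 1/p = 1/0.003180″ = 314.47 pc.
At distance d (pc), an angle of θ arcsec spans θ·d AU: s = 15.2 × 314.47 = 4779.9 AU.

4780 AU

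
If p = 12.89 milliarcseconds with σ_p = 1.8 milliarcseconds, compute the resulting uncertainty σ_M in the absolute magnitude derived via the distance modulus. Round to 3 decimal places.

σ_M = 0.303 mag

M = m − 5 log₁₀ d + 5 = m + 5 log₁₀ p + 5, so ∂M/∂p = 5/(p ln 10).
σ_M = (5/ln 10) · (σ_p/p) = 2.1715 × 1.8/12.89 = 2.1715 × 0.13964 = 0.30323.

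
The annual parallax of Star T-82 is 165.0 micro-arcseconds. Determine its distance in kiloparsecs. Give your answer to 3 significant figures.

p = 165.0 micro-arcseconds = 0.0001650 arcsec.
d = 1/p = 1/0.0001650 = 6060.6 pc.
= 6.0606 kpc.

6.06 kpc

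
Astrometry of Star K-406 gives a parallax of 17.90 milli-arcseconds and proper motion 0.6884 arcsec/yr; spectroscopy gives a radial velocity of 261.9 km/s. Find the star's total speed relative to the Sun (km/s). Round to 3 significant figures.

319 km/s

d = 1/p = 1/0.01790″ = 55.866 pc.
v_t = 4.740 μ d = 4.740 × 0.6884 × 55.866 = 182.29 km/s.
v = √(v_r² + v_t²) = √(261.9² + 182.29²) = √101821 = 319.09 km/s.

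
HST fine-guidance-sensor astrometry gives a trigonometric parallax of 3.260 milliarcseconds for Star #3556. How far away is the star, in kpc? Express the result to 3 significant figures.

0.307 kpc

p = 3.260 milliarcseconds = 0.003260 arcsec.
d = 1/p = 1/0.003260 = 306.75 pc.
= 0.30675 kpc.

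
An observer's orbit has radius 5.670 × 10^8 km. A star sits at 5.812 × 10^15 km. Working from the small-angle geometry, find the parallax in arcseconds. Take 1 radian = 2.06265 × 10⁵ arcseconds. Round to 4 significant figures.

0.02012 arcsec

θ ≈ B/d = (5.670 × 10^8) / (5.812 × 10^15) = 9.7557 × 10^-8 rad.
In arcseconds: 9.7557 × 10^-8 × 206265 = 0.020123″.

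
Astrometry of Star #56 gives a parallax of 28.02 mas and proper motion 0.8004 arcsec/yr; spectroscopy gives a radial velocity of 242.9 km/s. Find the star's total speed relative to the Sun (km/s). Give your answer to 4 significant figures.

d = 1/p = 1/0.02802″ = 35.689 pc.
v_t = 4.740 μ d = 4.740 × 0.8004 × 35.689 = 135.4 km/s.
v = √(v_r² + v_t²) = √(242.9² + 135.4²) = √77333.6 = 278.09 km/s.

278.1 km/s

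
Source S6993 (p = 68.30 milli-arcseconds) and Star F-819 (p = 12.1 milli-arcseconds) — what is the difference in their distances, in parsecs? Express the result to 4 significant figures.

d_A = 1/0.06830″ = 14.641 pc; d_B = 1/0.01210″ = 82.645 pc.
|d_B − d_A| = |82.645 − 14.641| = 68.004 pc.

68.00 pc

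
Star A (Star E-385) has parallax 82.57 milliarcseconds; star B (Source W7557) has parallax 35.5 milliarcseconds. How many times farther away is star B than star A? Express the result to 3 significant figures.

Since d = 1/p, d_B/d_A = p_A/p_B.
= 82.57 / 35.5 = 2.3259.

2.33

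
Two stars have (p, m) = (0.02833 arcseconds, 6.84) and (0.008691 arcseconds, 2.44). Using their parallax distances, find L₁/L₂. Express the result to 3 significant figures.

d₁ = 1/p₁ = 1/0.02833″ = 35.298 pc; d₂ = 1/p₂ = 1/0.008691″ = 115.06 pc.
M₁ = m₁ − 5 log₁₀ d₁ + 5 = 6.84 − 7.7388 + 5 = 4.1012.
M₂ = 2.44 − 10.3046 + 5 = -2.8646.
L₁/L₂ = 10^(0.4(M₂ − M₁)) = 10^(0.4 × (-6.9658)) = 10^(-2.78632) = 0.0016356.

L₁/L₂ = 0.00164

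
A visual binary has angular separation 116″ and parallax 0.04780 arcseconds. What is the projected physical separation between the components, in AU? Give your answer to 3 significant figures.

d = 1/p = 1/0.04780″ = 20.921 pc.
At distance d (pc), an angle of θ arcsec spans θ·d AU: s = 116 × 20.921 = 2426.8 AU.

2430 AU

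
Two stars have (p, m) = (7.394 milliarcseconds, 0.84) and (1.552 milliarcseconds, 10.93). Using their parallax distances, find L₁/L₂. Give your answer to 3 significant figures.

d₁ = 1/p₁ = 1/0.007394″ = 135.24 pc; d₂ = 1/p₂ = 1/0.001552″ = 644.33 pc.
M₁ = m₁ − 5 log₁₀ d₁ + 5 = 0.84 − 10.6555 + 5 = -4.8155.
M₂ = 10.93 − 14.0455 + 5 = 1.8845.
L₁/L₂ = 10^(0.4(M₂ − M₁)) = 10^(0.4 × 6.7000) = 10^2.68000 = 478.63.

L₁/L₂ = 479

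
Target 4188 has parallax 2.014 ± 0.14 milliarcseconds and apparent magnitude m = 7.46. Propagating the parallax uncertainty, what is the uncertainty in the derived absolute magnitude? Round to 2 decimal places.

M = m − 5 log₁₀ d + 5 = m + 5 log₁₀ p + 5, so ∂M/∂p = 5/(p ln 10).
σ_M = (5/ln 10) · (σ_p/p) = 2.1715 × 0.14/2.014 = 2.1715 × 0.069513 = 0.15095.

σ_M = 0.15 mag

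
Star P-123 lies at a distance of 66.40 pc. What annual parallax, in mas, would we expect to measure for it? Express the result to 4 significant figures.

15.06 mas

p = 1/d = 1/66.4 = 0.01506 arcsec.
= 0.01506 × 1000 = 15.06 mas.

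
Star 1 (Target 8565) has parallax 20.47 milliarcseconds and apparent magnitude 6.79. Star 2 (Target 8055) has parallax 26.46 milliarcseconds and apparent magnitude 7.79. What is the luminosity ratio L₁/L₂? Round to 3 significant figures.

L₁/L₂ = 4.20

d₁ = 1/p₁ = 1/0.02047″ = 48.852 pc; d₂ = 1/p₂ = 1/0.02646″ = 37.793 pc.
M₁ = m₁ − 5 log₁₀ d₁ + 5 = 6.79 − 8.4444 + 5 = 3.3456.
M₂ = 7.79 − 7.8871 + 5 = 4.9029.
L₁/L₂ = 10^(0.4(M₂ − M₁)) = 10^(0.4 × 1.5573) = 10^0.62292 = 4.1968.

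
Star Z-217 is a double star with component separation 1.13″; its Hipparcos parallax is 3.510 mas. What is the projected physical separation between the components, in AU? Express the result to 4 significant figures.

321.9 AU

d = 1/p = 1/0.003510″ = 284.9 pc.
At distance d (pc), an angle of θ arcsec spans θ·d AU: s = 1.13 × 284.9 = 321.94 AU.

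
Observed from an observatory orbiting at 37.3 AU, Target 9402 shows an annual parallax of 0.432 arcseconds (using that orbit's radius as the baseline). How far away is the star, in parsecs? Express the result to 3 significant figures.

86.3 pc

With baseline B (in AU) and parallax p (in arcsec), d = B/p parsecs.
d = 37.3 / 0.432 = 86.343 pc.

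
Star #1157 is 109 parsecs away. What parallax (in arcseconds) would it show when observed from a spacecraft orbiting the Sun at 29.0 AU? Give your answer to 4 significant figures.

p (arcsec) = B (AU) / d (pc).
p = 29.0 / 109 = 0.26606 arcsec.

0.2661 arcsec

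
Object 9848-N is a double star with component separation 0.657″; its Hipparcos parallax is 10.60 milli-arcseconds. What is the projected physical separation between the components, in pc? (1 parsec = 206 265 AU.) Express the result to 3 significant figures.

0.000300 pc

d = 1/p = 1/0.01060″ = 94.34 pc.
At distance d (pc), an angle of θ arcsec spans θ·d AU: s = 0.657 × 94.34 = 61.981 AU.
= 61.981 / 206265 = 0.00030049 pc.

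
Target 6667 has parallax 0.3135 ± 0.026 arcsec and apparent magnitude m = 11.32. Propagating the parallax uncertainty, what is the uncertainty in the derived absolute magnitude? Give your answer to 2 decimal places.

σ_M = 0.18 mag

M = m − 5 log₁₀ d + 5 = m + 5 log₁₀ p + 5, so ∂M/∂p = 5/(p ln 10).
σ_M = (5/ln 10) · (σ_p/p) = 2.1715 × 0.026/0.3135 = 2.1715 × 0.082935 = 0.18009.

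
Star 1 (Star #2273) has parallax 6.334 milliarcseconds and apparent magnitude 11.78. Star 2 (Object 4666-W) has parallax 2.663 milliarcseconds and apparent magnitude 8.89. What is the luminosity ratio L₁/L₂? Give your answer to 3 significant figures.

d₁ = 1/p₁ = 1/0.006334″ = 157.88 pc; d₂ = 1/p₂ = 1/0.002663″ = 375.52 pc.
M₁ = m₁ − 5 log₁₀ d₁ + 5 = 11.78 − 10.9916 + 5 = 5.7884.
M₂ = 8.89 − 12.8732 + 5 = 1.0168.
L₁/L₂ = 10^(0.4(M₂ − M₁)) = 10^(0.4 × (-4.7716)) = 10^(-1.90864) = 0.012341.

L₁/L₂ = 0.0123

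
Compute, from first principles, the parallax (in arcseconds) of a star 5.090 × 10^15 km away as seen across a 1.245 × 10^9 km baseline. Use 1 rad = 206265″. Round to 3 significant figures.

θ ≈ B/d = (1.245 × 10^9) / (5.090 × 10^15) = 2.4460 × 10^-7 rad.
In arcseconds: 2.4460 × 10^-7 × 206265 = 0.050452″.

0.0505 arcsec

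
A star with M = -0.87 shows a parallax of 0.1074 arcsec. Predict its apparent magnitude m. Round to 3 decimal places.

d = 1/p = 1/0.1074″ = 9.311 pc.
m − M = 5 log₁₀ d − 5 = 5 log₁₀(9.311) − 5 = 4.8450 − 5 = -0.1550.
m = M + (m − M) = -0.87 + (-0.1550) = -1.025.

m = -1.025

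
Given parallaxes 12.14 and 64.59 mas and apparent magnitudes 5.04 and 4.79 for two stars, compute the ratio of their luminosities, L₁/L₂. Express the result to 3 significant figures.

d₁ = 1/p₁ = 1/0.01214″ = 82.372 pc; d₂ = 1/p₂ = 1/0.06459″ = 15.482 pc.
M₁ = m₁ − 5 log₁₀ d₁ + 5 = 5.04 − 9.5789 + 5 = 0.4611.
M₂ = 4.79 − 5.9491 + 5 = 3.8409.
L₁/L₂ = 10^(0.4(M₂ − M₁)) = 10^(0.4 × 3.3798) = 10^1.35192 = 22.486.

L₁/L₂ = 22.5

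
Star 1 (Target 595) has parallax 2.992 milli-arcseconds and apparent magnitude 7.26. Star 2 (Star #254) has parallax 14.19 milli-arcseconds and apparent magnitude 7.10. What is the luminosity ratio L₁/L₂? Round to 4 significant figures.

L₁/L₂ = 19.41

d₁ = 1/p₁ = 1/0.002992″ = 334.22 pc; d₂ = 1/p₂ = 1/0.01419″ = 70.472 pc.
M₁ = m₁ − 5 log₁₀ d₁ + 5 = 7.26 − 12.6202 + 5 = -0.3602.
M₂ = 7.10 − 9.2401 + 5 = 2.8599.
L₁/L₂ = 10^(0.4(M₂ − M₁)) = 10^(0.4 × 3.2201) = 10^1.28804 = 19.411.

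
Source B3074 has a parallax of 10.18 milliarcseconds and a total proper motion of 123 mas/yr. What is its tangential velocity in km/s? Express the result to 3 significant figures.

d = 1/p = 1/0.01018″ = 98.232 pc.
μ = 123 mas/yr = 0.123 ″/yr.
v_t = 4.74 × μ × d = 4.74 × 0.123 × 98.232 = 57.271 km/s.

57.3 km/s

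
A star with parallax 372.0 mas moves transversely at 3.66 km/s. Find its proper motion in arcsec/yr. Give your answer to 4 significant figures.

0.2872 arcsec/yr

d = 1/p = 1/0.3720″ = 2.6882 pc.
μ = v_t / (4.74 d) = 3.66 / (4.74 × 2.6882) = 3.66 / 12.742 = 0.28724 ″/yr.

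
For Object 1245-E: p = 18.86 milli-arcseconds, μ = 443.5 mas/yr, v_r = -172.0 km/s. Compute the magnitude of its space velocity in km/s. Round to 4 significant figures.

205.0 km/s

d = 1/p = 1/0.01886″ = 53.022 pc.
μ = 443.5 mas/yr = 0.4435 ″/yr.
v_t = 4.740 μ d = 4.740 × 0.4435 × 53.022 = 111.46 km/s.
v = √(v_r² + v_t²) = √((-172.0)² + 111.46²) = √42007.3 = 204.96 km/s.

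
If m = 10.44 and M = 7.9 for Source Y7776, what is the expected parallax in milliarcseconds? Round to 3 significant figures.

m − M = 10.44 − 7.9 = 2.54.
d = 10^((m−M)/5 + 1) = 10^1.508 = 32.211 pc.
p = 1/d = 1/32.211 = 0.031045 arcsec = 31.045 mas.

31.0 mas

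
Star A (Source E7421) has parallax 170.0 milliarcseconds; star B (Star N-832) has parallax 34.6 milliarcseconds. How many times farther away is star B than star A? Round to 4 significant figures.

4.913

Since d = 1/p, d_B/d_A = p_A/p_B.
= 170.0 / 34.6 = 4.9133.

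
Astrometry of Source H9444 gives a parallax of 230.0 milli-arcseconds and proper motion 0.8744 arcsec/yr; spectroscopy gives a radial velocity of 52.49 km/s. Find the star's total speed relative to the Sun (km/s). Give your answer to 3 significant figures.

d = 1/p = 1/0.2300″ = 4.3478 pc.
v_t = 4.740 μ d = 4.740 × 0.8744 × 4.3478 = 18.02 km/s.
v = √(v_r² + v_t²) = √(52.49² + 18.02²) = √3079.92 = 55.497 km/s.

55.5 km/s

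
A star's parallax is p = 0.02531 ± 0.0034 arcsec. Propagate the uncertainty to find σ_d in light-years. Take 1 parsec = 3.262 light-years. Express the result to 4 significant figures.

17.31 ly

d = 1/p, so σ_d = σ_p / p².
σ_d = 0.00340 / (0.02531)² = 0.00340 / 0.0006406 = 5.3075 pc = 5.3075 × 3.262 ly = 17.313 ly.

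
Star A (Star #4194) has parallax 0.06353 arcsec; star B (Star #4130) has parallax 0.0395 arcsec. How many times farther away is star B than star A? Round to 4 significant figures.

Since d = 1/p, d_B/d_A = p_A/p_B.
= 0.06353 / 0.0395 = 1.6084.

1.608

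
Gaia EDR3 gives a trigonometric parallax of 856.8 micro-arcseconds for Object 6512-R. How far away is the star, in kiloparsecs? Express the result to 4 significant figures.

p = 856.8 micro-arcseconds = 0.0008568 arcsec.
d = 1/p = 1/0.0008568 = 1167.1 pc.
= 1.1671 kpc.

1.167 kpc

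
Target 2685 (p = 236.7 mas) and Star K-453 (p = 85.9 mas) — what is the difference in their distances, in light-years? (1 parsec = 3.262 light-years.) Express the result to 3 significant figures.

d_A = 1/0.2367″ = 4.2248 pc; d_B = 1/0.08590″ = 11.641 pc.
|d_B − d_A| = |11.641 − 4.2248| = 7.4162 pc = 7.4162 × 3.262 ly = 24.192 ly.

24.2 ly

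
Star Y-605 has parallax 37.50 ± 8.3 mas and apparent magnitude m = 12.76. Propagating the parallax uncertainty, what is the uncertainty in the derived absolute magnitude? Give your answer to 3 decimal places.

M = m − 5 log₁₀ d + 5 = m + 5 log₁₀ p + 5, so ∂M/∂p = 5/(p ln 10).
σ_M = (5/ln 10) · (σ_p/p) = 2.1715 × 8.3/37.50 = 2.1715 × 0.22133 = 0.48062.

σ_M = 0.481 mag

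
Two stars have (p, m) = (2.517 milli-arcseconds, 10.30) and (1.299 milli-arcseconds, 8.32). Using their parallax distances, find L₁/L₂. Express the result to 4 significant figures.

d₁ = 1/p₁ = 1/0.002517″ = 397.3 pc; d₂ = 1/p₂ = 1/0.001299″ = 769.82 pc.
M₁ = m₁ − 5 log₁₀ d₁ + 5 = 10.30 − 12.9956 + 5 = 2.3044.
M₂ = 8.32 − 14.4319 + 5 = -1.1119.
L₁/L₂ = 10^(0.4(M₂ − M₁)) = 10^(0.4 × (-3.4163)) = 10^(-1.36652) = 0.043001.

L₁/L₂ = 0.04300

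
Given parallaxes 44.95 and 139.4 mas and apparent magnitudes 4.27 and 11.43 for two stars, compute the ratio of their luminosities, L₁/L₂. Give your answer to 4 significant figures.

L₁/L₂ = 7032

d₁ = 1/p₁ = 1/0.04495″ = 22.247 pc; d₂ = 1/p₂ = 1/0.1394″ = 7.1736 pc.
M₁ = m₁ − 5 log₁₀ d₁ + 5 = 4.27 − 6.7364 + 5 = 2.5336.
M₂ = 11.43 − 4.2787 + 5 = 12.1513.
L₁/L₂ = 10^(0.4(M₂ − M₁)) = 10^(0.4 × 9.6177) = 10^3.84708 = 7032.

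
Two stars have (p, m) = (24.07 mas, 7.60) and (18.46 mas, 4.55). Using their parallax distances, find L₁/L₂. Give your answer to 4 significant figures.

L₁/L₂ = 0.03544

d₁ = 1/p₁ = 1/0.02407″ = 41.545 pc; d₂ = 1/p₂ = 1/0.01846″ = 54.171 pc.
M₁ = m₁ − 5 log₁₀ d₁ + 5 = 7.60 − 8.0926 + 5 = 4.5074.
M₂ = 4.55 − 8.6688 + 5 = 0.8812.
L₁/L₂ = 10^(0.4(M₂ − M₁)) = 10^(0.4 × (-3.6262)) = 10^(-1.45048) = 0.035442.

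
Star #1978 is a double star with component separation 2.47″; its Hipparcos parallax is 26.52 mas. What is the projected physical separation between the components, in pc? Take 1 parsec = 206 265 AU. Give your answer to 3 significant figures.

d = 1/p = 1/0.02652″ = 37.707 pc.
At distance d (pc), an angle of θ arcsec spans θ·d AU: s = 2.47 × 37.707 = 93.136 AU.
= 93.136 / 206265 = 0.00045154 pc.

0.000452 pc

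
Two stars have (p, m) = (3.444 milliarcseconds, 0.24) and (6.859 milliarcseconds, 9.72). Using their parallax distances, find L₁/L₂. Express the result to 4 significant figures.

L₁/L₂ = 24570

d₁ = 1/p₁ = 1/0.003444″ = 290.36 pc; d₂ = 1/p₂ = 1/0.006859″ = 145.79 pc.
M₁ = m₁ − 5 log₁₀ d₁ + 5 = 0.24 − 12.3147 + 5 = -7.0747.
M₂ = 9.72 − 10.8186 + 5 = 3.9014.
L₁/L₂ = 10^(0.4(M₂ − M₁)) = 10^(0.4 × 10.9761) = 10^4.39044 = 24572.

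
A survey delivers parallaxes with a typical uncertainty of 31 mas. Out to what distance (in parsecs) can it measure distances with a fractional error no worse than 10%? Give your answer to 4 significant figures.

σ_d/d = σ_p/p, so the condition is σ_p/p ≤ 0.10, i.e. p ≥ σ_p/0.10.
p_min = 31/0.10 = 310 mas = 0.31 arcsec.
d_max = 1/p_min = 1/0.31 = 3.2258 pc.

3.226 pc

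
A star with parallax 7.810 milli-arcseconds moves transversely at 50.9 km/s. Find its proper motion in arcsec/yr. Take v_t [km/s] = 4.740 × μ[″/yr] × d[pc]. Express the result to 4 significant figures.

0.08387 arcsec/yr

d = 1/p = 1/0.007810″ = 128.04 pc.
μ = v_t / (4.74 d) = 50.9 / (4.74 × 128.04) = 50.9 / 606.91 = 0.083867 ″/yr.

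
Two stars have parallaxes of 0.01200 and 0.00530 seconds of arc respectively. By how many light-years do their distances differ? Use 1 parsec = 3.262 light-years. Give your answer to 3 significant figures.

344 ly

d_A = 1/0.01200″ = 83.333 pc; d_B = 1/0.005300″ = 188.68 pc.
|d_B − d_A| = |188.68 − 83.333| = 105.35 pc = 105.35 × 3.262 ly = 343.65 ly.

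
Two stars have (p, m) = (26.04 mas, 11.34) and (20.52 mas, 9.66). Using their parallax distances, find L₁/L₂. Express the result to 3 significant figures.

L₁/L₂ = 0.132

d₁ = 1/p₁ = 1/0.02604″ = 38.402 pc; d₂ = 1/p₂ = 1/0.02052″ = 48.733 pc.
M₁ = m₁ − 5 log₁₀ d₁ + 5 = 11.34 − 7.9218 + 5 = 8.4182.
M₂ = 9.66 − 8.4391 + 5 = 6.2209.
L₁/L₂ = 10^(0.4(M₂ − M₁)) = 10^(0.4 × (-2.1973)) = 10^(-0.87892) = 0.13215.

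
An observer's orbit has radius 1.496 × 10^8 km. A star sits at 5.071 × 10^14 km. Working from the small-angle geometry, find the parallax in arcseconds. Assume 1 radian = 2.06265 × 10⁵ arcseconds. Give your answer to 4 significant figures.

θ ≈ B/d = (1.496 × 10^8) / (5.071 × 10^14) = 2.9501 × 10^-7 rad.
In arcseconds: 2.9501 × 10^-7 × 206265 = 0.06085″.

0.06085 arcsec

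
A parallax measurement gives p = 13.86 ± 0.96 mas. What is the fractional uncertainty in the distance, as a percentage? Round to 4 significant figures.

6.926%

For d = 1/p, |σ_d/d| = |σ_p/p|.
σ_p/p = 0.96 / 13.86 = 0.069264 = 6.9264%.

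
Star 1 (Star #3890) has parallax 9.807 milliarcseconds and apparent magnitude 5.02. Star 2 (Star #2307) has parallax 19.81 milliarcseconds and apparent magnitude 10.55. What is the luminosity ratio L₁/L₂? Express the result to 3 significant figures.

L₁/L₂ = 665

d₁ = 1/p₁ = 1/0.009807″ = 101.97 pc; d₂ = 1/p₂ = 1/0.01981″ = 50.48 pc.
M₁ = m₁ − 5 log₁₀ d₁ + 5 = 5.02 − 10.0424 + 5 = -0.0224.
M₂ = 10.55 − 8.5156 + 5 = 7.0344.
L₁/L₂ = 10^(0.4(M₂ − M₁)) = 10^(0.4 × 7.0568) = 10^2.82272 = 664.84.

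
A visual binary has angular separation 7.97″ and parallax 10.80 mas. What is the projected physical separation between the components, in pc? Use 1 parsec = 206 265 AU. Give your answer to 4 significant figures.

d = 1/p = 1/0.01080″ = 92.593 pc.
At distance d (pc), an angle of θ arcsec spans θ·d AU: s = 7.97 × 92.593 = 737.97 AU.
= 737.97 / 206265 = 0.0035778 pc.

0.003578 pc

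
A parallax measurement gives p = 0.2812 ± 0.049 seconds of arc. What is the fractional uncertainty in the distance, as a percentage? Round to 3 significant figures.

17.4%

For d = 1/p, |σ_d/d| = |σ_p/p|.
σ_p/p = 0.049 / 0.2812 = 0.17425 = 17.425%.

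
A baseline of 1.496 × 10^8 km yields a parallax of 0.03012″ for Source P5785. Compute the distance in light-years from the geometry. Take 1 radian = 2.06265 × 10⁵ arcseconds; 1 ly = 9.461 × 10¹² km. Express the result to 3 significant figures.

108 ly

θ = 0.03012″ = 0.03012/206265 = 1.4603 × 10^-7 rad.
d = B/θ = (1.496 × 10^8) / (1.4603 × 10^-7) = 1.0244 × 10^15 km = (1.0244 × 10^15) / (9.461 × 10^12) ly = 108.28 ly.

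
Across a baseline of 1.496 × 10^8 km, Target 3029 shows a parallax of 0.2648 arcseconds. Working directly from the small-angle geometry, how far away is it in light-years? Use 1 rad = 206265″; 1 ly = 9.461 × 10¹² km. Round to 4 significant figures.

12.32 ly

θ = 0.2648″ = 0.2648/206265 = 1.2838 × 10^-6 rad.
d = B/θ = (1.496 × 10^8) / (1.2838 × 10^-6) = 1.1653 × 10^14 km = (1.1653 × 10^14) / (9.461 × 10^12) ly = 12.317 ly.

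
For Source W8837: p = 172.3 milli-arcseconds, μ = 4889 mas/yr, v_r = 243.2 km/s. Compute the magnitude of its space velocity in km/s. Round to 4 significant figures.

277.9 km/s

d = 1/p = 1/0.1723″ = 5.8038 pc.
μ = 4889 mas/yr = 4.889 ″/yr.
v_t = 4.740 μ d = 4.740 × 4.889 × 5.8038 = 134.5 km/s.
v = √(v_r² + v_t²) = √(243.2² + 134.5²) = √77236.5 = 277.91 km/s.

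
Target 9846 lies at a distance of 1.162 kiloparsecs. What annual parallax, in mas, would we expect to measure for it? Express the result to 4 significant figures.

d = 1.162 kpc = 1162 pc.
p = 1/d = 1/1162 = 0.00086059 arcsec.
= 0.00086059 × 1000 = 0.86059 mas.

0.8606 mas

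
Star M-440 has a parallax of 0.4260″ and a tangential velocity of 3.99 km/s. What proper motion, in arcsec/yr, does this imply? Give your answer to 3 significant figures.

0.359 arcsec/yr

d = 1/p = 1/0.4260″ = 2.3474 pc.
μ = v_t / (4.74 d) = 3.99 / (4.74 × 2.3474) = 3.99 / 11.127 = 0.35859 ″/yr.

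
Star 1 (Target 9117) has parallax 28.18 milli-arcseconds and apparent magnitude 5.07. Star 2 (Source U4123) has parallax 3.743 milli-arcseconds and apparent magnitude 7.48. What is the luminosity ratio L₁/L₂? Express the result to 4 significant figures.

L₁/L₂ = 0.1624

d₁ = 1/p₁ = 1/0.02818″ = 35.486 pc; d₂ = 1/p₂ = 1/0.003743″ = 267.17 pc.
M₁ = m₁ − 5 log₁₀ d₁ + 5 = 5.07 − 7.7503 + 5 = 2.3197.
M₂ = 7.48 − 12.1339 + 5 = 0.3461.
L₁/L₂ = 10^(0.4(M₂ − M₁)) = 10^(0.4 × (-1.9736)) = 10^(-0.78944) = 0.16239.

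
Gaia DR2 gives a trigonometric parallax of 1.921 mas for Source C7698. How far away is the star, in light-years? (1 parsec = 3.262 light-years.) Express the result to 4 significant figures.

1698 light years

p = 1.921 mas = 0.001921 arcsec.
d = 1/p = 1/0.001921 = 520.56 pc.
In light-years: 520.56 × 3.262 = 1698.1 ly.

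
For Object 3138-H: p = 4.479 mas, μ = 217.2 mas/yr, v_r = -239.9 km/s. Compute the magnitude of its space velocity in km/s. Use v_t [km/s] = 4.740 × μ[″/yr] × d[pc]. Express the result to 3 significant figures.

332 km/s

d = 1/p = 1/0.004479″ = 223.26 pc.
μ = 217.2 mas/yr = 0.2172 ″/yr.
v_t = 4.740 μ d = 4.740 × 0.2172 × 223.26 = 229.85 km/s.
v = √(v_r² + v_t²) = √((-239.9)² + 229.85²) = √110383 = 332.24 km/s.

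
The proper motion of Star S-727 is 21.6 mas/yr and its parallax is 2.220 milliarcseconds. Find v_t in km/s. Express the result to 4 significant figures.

46.12 km/s

d = 1/p = 1/0.002220″ = 450.45 pc.
μ = 21.6 mas/yr = 0.0216 ″/yr.
v_t = 4.74 × μ × d = 4.74 × 0.0216 × 450.45 = 46.119 km/s.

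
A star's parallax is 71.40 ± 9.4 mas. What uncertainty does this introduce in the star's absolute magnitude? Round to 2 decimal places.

σ_M = 0.29 mag

M = m − 5 log₁₀ d + 5 = m + 5 log₁₀ p + 5, so ∂M/∂p = 5/(p ln 10).
σ_M = (5/ln 10) · (σ_p/p) = 2.1715 × 9.4/71.40 = 2.1715 × 0.13165 = 0.28588.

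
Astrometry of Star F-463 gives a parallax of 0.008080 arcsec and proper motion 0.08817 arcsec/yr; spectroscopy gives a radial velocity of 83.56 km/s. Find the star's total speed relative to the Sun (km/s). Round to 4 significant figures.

98.27 km/s

d = 1/p = 1/0.008080″ = 123.76 pc.
v_t = 4.740 μ d = 4.740 × 0.08817 × 123.76 = 51.722 km/s.
v = √(v_r² + v_t²) = √(83.56² + 51.722²) = √9657.44 = 98.272 km/s.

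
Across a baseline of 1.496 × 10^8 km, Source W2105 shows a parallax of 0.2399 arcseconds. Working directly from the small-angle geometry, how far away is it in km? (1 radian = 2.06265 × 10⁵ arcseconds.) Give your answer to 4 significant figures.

1.286 × 10^14 km

θ = 0.2399″ = 0.2399/206265 = 1.1631 × 10^-6 rad.
d = B/θ = (1.496 × 10^8) / (1.1631 × 10^-6) = 1.2862 × 10^14 km.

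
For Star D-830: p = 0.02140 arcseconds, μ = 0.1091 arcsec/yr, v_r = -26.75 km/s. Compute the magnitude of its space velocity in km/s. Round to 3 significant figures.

36.0 km/s

d = 1/p = 1/0.02140″ = 46.729 pc.
v_t = 4.740 μ d = 4.740 × 0.1091 × 46.729 = 24.165 km/s.
v = √(v_r² + v_t²) = √((-26.75)² + 24.165²) = √1299.51 = 36.049 km/s.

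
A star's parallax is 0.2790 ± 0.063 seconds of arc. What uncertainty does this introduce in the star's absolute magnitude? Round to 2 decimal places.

M = m − 5 log₁₀ d + 5 = m + 5 log₁₀ p + 5, so ∂M/∂p = 5/(p ln 10).
σ_M = (5/ln 10) · (σ_p/p) = 2.1715 × 0.063/0.2790 = 2.1715 × 0.22581 = 0.49035.

σ_M = 0.49 mag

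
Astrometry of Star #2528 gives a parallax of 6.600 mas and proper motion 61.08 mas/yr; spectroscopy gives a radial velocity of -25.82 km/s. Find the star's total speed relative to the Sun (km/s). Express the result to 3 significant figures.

50.9 km/s

d = 1/p = 1/0.006600″ = 151.52 pc.
μ = 61.08 mas/yr = 0.06108 ″/yr.
v_t = 4.740 μ d = 4.740 × 0.06108 × 151.52 = 43.868 km/s.
v = √(v_r² + v_t²) = √((-25.82)² + 43.868²) = √2591.07 = 50.903 km/s.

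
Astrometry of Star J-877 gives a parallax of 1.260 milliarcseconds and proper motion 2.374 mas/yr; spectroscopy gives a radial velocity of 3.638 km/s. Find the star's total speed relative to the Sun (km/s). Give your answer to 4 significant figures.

d = 1/p = 1/0.001260″ = 793.65 pc.
μ = 2.374 mas/yr = 0.002374 ″/yr.
v_t = 4.740 μ d = 4.740 × 0.002374 × 793.65 = 8.9308 km/s.
v = √(v_r² + v_t²) = √(3.638² + 8.9308²) = √92.9942 = 9.6434 km/s.

9.643 km/s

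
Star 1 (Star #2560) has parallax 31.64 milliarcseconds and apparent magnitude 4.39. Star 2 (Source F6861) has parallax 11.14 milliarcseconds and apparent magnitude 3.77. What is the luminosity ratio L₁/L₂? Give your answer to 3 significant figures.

L₁/L₂ = 0.0700

d₁ = 1/p₁ = 1/0.03164″ = 31.606 pc; d₂ = 1/p₂ = 1/0.01114″ = 89.767 pc.
M₁ = m₁ − 5 log₁₀ d₁ + 5 = 4.39 − 7.4988 + 5 = 1.8912.
M₂ = 3.77 − 9.7656 + 5 = -0.9956.
L₁/L₂ = 10^(0.4(M₂ − M₁)) = 10^(0.4 × (-2.8868)) = 10^(-1.15472) = 0.070029.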